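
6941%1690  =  181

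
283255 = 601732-318477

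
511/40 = 12+31/40 = 12.78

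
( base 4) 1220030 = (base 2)1101000001100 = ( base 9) 10128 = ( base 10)6668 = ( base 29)7QR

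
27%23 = 4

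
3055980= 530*5766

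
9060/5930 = 1 + 313/593 = 1.53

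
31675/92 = 31675/92 = 344.29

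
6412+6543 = 12955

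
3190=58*55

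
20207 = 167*121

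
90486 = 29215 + 61271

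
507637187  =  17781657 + 489855530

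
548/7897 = 548/7897 = 0.07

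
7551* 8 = 60408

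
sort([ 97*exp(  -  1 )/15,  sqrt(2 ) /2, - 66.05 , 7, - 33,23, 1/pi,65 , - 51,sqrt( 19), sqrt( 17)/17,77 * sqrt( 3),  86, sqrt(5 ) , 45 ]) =[ - 66.05, - 51, - 33 , sqrt (17)/17,1/pi,sqrt( 2)/2, sqrt ( 5 ), 97*exp( - 1)/15 , sqrt(19), 7,23, 45, 65, 86, 77*sqrt( 3) ] 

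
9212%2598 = 1418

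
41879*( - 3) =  - 125637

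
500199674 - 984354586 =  - 484154912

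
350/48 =175/24 = 7.29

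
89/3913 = 89/3913 = 0.02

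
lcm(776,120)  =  11640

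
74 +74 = 148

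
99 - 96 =3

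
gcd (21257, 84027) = 1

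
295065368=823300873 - 528235505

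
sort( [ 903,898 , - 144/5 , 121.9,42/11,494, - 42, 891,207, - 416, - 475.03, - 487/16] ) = [ - 475.03, - 416,-42, - 487/16,  -  144/5,42/11,121.9, 207,494 , 891,898, 903]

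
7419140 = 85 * 87284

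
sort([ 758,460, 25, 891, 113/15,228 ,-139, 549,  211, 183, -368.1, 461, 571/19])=[ - 368.1,- 139, 113/15, 25 , 571/19,183, 211, 228 , 460, 461, 549 , 758 , 891]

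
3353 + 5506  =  8859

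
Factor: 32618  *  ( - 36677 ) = - 2^1*47^1 * 347^1*36677^1 = - 1196330386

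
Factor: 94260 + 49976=2^2*107^1*337^1 = 144236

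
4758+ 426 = 5184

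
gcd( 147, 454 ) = 1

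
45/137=45/137=   0.33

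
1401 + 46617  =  48018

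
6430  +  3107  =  9537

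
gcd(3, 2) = 1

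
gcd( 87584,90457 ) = 17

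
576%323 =253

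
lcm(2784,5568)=5568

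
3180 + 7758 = 10938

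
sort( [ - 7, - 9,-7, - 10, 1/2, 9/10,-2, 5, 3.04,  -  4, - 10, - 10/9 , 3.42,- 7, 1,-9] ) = [- 10, - 10, - 9, - 9,- 7, - 7,- 7, -4,-2 ,  -  10/9,1/2, 9/10 , 1,3.04, 3.42 , 5]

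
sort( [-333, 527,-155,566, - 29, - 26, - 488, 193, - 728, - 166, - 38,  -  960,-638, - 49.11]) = [- 960, - 728, - 638,-488, - 333, - 166,-155, - 49.11, - 38,  -  29,-26 , 193,527, 566] 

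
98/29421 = 14/4203  =  0.00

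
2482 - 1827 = 655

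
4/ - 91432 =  - 1 + 22857/22858 = - 0.00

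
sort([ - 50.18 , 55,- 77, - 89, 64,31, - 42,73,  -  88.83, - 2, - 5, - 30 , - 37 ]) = [ - 89,-88.83, - 77, - 50.18,-42,- 37, - 30, - 5,-2,31,55,64, 73]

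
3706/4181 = 3706/4181= 0.89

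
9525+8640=18165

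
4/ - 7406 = - 2/3703=- 0.00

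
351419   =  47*7477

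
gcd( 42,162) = 6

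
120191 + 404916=525107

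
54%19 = 16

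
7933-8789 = - 856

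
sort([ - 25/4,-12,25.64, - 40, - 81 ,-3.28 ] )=[ - 81,  -  40,- 12,  -  25/4, - 3.28,25.64 ] 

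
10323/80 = 129 + 3/80 =129.04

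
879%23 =5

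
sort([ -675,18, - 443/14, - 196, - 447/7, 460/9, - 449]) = [ - 675,-449, - 196, - 447/7,-443/14,18,460/9]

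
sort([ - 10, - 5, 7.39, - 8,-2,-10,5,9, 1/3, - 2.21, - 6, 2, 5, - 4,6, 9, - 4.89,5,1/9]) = [- 10 ,-10, - 8, - 6,-5, - 4.89 ,  -  4,-2.21,-2,1/9,1/3, 2,5,5,5,6,7.39, 9,9]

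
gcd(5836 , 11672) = 5836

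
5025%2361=303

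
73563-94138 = -20575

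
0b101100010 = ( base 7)1014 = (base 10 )354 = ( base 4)11202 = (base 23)f9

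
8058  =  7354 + 704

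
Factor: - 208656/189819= - 144/131 =- 2^4*3^2*131^(  -  1 )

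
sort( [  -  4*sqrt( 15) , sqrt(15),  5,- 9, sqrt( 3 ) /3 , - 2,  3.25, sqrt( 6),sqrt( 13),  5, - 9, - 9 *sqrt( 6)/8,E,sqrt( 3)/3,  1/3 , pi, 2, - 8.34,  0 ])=[-4*sqrt( 15), - 9, - 9, - 8.34, - 9*sqrt( 6) /8,-2,0, 1/3,  sqrt( 3 ) /3,sqrt( 3)/3, 2, sqrt (6),E,  pi,3.25 , sqrt( 13), sqrt( 15), 5,5 ] 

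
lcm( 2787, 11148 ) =11148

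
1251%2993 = 1251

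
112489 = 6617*17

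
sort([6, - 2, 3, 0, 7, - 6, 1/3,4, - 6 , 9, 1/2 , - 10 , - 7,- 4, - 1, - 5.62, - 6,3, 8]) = [ - 10, -7, - 6, - 6, - 6, - 5.62, - 4,-2,-1,0, 1/3,  1/2,3,  3, 4,6, 7,8, 9]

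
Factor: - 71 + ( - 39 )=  - 110 = - 2^1*5^1*  11^1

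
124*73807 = 9152068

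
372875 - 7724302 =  - 7351427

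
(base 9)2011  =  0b10110111100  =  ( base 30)1IS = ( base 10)1468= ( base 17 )516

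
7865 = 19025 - 11160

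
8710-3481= 5229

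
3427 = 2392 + 1035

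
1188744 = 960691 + 228053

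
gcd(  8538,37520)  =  2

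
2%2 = 0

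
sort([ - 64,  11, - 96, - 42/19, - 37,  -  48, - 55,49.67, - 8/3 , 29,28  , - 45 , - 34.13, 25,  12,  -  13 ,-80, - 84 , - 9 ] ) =[ - 96, - 84, - 80, - 64,-55,- 48,-45,  -  37 , - 34.13, - 13, - 9, - 8/3, - 42/19,11,12,25,28,  29,49.67] 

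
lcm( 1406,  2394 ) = 88578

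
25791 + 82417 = 108208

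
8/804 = 2/201 = 0.01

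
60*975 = 58500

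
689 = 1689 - 1000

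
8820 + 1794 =10614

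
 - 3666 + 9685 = 6019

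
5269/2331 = 2 + 607/2331 = 2.26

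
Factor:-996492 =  - 2^2 * 3^1*7^1*11863^1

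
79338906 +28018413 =107357319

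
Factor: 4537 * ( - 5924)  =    -  26877188 = - 2^2*13^1*349^1*1481^1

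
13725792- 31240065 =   -  17514273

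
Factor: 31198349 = 7^2*13^1*17^1 *43^1*67^1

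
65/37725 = 13/7545 = 0.00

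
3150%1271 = 608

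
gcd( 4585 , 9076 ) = 1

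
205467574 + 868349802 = 1073817376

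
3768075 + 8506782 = 12274857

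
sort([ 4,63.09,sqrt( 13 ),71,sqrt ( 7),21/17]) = [21/17,sqrt( 7),sqrt(13 ),  4, 63.09,71]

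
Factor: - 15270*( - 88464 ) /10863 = 2^5*5^1* 17^( - 1) *19^1*71^( - 1)*97^1*509^1 = 150093920/1207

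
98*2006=196588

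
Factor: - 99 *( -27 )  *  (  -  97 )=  - 3^5 * 11^1*97^1 = -259281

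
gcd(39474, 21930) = 4386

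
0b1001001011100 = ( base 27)6C2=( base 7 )16463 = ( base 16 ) 125c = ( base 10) 4700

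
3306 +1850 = 5156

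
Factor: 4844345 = 5^1*11^1 * 88079^1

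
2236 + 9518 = 11754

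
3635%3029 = 606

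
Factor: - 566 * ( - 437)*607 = 2^1*19^1 * 23^1*283^1 * 607^1 = 150136594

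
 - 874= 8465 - 9339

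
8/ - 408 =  - 1/51 = - 0.02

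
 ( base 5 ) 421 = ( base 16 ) 6F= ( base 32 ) 3f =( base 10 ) 111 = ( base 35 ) 36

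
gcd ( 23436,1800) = 36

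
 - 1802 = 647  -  2449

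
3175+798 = 3973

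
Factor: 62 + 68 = 130 = 2^1*5^1*13^1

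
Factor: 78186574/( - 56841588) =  - 39093287/28420794 = - 2^ ( - 1) * 3^( - 6) * 101^( - 1 )*193^(  -  1)*277^1*141131^1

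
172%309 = 172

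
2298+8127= 10425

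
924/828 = 77/69 = 1.12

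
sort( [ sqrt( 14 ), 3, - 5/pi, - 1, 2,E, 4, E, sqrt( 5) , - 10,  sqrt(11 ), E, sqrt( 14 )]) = [ - 10, - 5/pi, - 1,2, sqrt( 5), E , E,E,3,  sqrt(11),sqrt(14 ),  sqrt( 14 ),4]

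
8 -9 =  - 1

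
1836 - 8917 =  - 7081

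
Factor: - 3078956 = -2^2 * 769739^1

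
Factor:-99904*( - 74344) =7427262976 =2^9*7^1* 223^1*9293^1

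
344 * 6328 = 2176832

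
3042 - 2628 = 414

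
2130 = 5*426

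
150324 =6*25054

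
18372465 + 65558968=83931433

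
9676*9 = 87084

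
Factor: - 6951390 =  -  2^1*3^1*5^1 * 139^1*1667^1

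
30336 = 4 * 7584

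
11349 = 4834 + 6515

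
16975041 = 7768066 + 9206975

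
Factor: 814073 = 13^2* 4817^1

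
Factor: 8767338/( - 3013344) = -1461223/502224=- 2^( - 4 )*3^( - 1)*29^1*10463^( - 1 ) * 50387^1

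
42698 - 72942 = -30244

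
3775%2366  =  1409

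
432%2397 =432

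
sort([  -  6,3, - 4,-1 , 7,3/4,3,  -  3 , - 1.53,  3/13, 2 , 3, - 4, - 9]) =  [  -  9, - 6 ,-4  , - 4, - 3,-1.53, - 1,3/13,3/4, 2,3,3,3, 7 ]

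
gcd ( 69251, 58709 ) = 7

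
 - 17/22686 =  - 1 + 22669/22686 = - 0.00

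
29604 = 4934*6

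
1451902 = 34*42703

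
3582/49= 3582/49 = 73.10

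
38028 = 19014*2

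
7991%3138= 1715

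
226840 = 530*428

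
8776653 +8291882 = 17068535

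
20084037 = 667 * 30111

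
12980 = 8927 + 4053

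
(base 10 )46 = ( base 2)101110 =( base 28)1i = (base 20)26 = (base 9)51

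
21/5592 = 7/1864 = 0.00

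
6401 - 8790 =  - 2389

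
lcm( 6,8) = 24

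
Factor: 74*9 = 666 = 2^1*3^2*37^1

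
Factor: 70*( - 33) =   -  2^1*3^1*5^1*7^1*11^1 = - 2310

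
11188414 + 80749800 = 91938214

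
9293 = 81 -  - 9212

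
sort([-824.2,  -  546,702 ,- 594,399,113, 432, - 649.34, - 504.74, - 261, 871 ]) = [ - 824.2,-649.34, - 594, - 546, - 504.74, -261 , 113,399,432,702, 871 ] 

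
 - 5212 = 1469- 6681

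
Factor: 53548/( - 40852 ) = - 13387/10213 = -7^(-1)*11^1 * 1217^1 *1459^(-1) 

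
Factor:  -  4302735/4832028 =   -  1434245/1610676 = - 2^( - 2 ) * 3^( - 2)*5^1 *79^1 * 3631^1*44741^( - 1)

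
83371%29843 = 23685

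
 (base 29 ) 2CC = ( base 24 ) 3d2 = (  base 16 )7FA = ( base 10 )2042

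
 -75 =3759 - 3834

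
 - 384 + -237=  - 621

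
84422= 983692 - 899270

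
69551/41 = 69551/41 = 1696.37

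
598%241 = 116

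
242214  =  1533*158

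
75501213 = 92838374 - 17337161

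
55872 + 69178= 125050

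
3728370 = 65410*57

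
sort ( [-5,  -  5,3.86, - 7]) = [ - 7, - 5,-5, 3.86 ] 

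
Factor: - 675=-3^3*5^2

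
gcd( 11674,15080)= 26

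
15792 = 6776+9016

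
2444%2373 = 71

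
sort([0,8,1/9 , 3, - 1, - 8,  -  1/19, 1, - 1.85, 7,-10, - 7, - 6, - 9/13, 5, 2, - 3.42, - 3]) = [ - 10, - 8, - 7, - 6,  -  3.42,-3, - 1.85,  -  1,-9/13,  -  1/19,  0,1/9,1, 2, 3,  5,  7, 8]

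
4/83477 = 4/83477= 0.00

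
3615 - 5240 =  - 1625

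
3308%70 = 18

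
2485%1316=1169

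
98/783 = 98/783 = 0.13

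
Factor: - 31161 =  - 3^1*13^1*17^1*47^1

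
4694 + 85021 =89715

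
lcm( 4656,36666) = 293328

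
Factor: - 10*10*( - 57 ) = 2^2*3^1*5^2 * 19^1 = 5700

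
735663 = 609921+125742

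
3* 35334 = 106002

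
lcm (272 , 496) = 8432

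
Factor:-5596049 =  - 41^2*3329^1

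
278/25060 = 139/12530 =0.01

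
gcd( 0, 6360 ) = 6360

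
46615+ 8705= 55320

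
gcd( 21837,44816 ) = 1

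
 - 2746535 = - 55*49937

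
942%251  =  189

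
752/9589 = 752/9589= 0.08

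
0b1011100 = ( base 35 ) 2m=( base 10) 92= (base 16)5c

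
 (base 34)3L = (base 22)5D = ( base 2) 1111011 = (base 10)123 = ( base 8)173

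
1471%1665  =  1471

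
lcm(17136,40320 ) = 685440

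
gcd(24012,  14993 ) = 29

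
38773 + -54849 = -16076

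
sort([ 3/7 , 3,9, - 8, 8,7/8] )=[ - 8,3/7,7/8,3, 8,9 ] 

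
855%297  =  261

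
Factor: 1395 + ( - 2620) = -1225 = - 5^2*7^2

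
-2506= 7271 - 9777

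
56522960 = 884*63940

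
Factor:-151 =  - 151^1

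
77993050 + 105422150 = 183415200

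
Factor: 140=2^2*5^1*7^1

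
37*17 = 629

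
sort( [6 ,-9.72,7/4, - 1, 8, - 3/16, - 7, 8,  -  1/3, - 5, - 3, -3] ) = [ - 9.72, - 7, - 5,  -  3,  -  3,  -  1,  -  1/3, - 3/16,7/4,6 , 8,8] 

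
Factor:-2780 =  - 2^2*5^1 * 139^1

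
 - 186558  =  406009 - 592567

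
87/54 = 1 + 11/18  =  1.61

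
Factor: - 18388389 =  - 3^1*61^1 * 100483^1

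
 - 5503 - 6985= - 12488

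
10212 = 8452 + 1760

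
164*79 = 12956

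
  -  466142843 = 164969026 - 631111869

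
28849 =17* 1697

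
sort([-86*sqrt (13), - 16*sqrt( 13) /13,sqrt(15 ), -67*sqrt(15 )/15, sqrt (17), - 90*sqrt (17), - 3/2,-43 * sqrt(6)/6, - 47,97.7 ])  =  [  -  90  *  sqrt(17), - 86*sqrt( 13 ), - 47, - 43*sqrt( 6 ) /6, - 67*sqrt(15 ) /15,-16*sqrt( 13)/13, - 3/2, sqrt( 15 ),sqrt(17 ),97.7]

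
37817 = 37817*1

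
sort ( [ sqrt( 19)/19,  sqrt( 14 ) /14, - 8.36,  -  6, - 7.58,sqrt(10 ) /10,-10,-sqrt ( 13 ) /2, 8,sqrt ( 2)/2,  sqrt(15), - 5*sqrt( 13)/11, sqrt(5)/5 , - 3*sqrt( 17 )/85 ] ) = [ - 10, - 8.36, - 7.58, - 6,  -  sqrt( 13) /2, - 5* sqrt( 13)/11, - 3*sqrt( 17)/85,sqrt( 19) /19 , sqrt( 14) /14, sqrt( 10)/10,sqrt (5 )/5, sqrt( 2)/2, sqrt ( 15), 8] 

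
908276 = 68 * 13357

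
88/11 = 8= 8.00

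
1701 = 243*7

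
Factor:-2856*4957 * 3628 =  - 2^5*3^1*7^1*17^1*907^1*4957^1 = - 51362292576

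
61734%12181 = 829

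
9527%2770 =1217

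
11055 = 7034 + 4021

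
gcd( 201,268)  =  67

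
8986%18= 4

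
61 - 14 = 47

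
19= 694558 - 694539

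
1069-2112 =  - 1043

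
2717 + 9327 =12044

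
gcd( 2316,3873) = 3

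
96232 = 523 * 184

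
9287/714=9287/714 = 13.01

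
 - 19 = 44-63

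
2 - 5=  - 3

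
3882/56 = 1941/28 =69.32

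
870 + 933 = 1803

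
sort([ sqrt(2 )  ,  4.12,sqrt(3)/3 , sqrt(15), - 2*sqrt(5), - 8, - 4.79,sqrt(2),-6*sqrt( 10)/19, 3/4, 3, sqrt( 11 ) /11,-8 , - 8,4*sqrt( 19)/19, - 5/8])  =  [-8, - 8, - 8, - 4.79, - 2*sqrt( 5 ), - 6*sqrt(10)/19, - 5/8,  sqrt(11) /11,  sqrt( 3 ) /3,3/4,  4*sqrt( 19) /19, sqrt( 2),sqrt(2),  3,sqrt( 15 ), 4.12]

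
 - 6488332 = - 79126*82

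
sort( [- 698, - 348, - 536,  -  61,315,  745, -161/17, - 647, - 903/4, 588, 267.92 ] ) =[ - 698, - 647, - 536 , - 348, - 903/4, - 61,-161/17,267.92, 315,588, 745 ]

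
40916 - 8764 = 32152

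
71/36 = 1  +  35/36  =  1.97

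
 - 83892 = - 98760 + 14868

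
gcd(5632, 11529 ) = 1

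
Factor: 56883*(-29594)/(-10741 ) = 2^1*3^1*23^ ( - 1 )*67^1*283^1*467^( - 1 )*14797^1 = 1683395502/10741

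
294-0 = 294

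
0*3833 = 0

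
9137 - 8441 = 696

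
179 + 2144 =2323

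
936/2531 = 936/2531 = 0.37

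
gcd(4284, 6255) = 9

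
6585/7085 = 1317/1417= 0.93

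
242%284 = 242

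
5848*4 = 23392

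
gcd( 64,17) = 1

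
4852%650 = 302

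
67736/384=176 + 19/48 =176.40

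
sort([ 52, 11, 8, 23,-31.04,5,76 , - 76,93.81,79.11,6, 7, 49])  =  [ - 76, - 31.04 , 5, 6, 7,8,11, 23,49, 52, 76,79.11,93.81]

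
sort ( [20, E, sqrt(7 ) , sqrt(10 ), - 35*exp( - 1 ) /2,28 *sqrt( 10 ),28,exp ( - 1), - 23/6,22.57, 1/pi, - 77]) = [ - 77,-35*exp( - 1 )/2, - 23/6, 1/pi, exp (  -  1 ), sqrt(7),E,  sqrt( 10 ), 20, 22.57,  28,  28*sqrt ( 10) ] 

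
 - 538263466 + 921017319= 382753853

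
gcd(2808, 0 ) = 2808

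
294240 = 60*4904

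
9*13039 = 117351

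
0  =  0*8011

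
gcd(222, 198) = 6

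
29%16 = 13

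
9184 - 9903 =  - 719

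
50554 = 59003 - 8449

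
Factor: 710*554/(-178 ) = -2^1*5^1*71^1 *89^(  -  1 )*277^1=-196670/89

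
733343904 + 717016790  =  1450360694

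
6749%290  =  79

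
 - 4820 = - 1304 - 3516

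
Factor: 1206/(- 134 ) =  -3^2 = -9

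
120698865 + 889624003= 1010322868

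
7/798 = 1/114 = 0.01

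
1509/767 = 1 + 742/767 = 1.97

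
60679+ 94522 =155201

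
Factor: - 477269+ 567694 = 90425 = 5^2 * 3617^1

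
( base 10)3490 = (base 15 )107a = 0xDA2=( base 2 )110110100010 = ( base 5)102430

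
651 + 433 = 1084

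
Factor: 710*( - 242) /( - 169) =2^2 * 5^1*11^2 * 13^ ( - 2) *71^1= 171820/169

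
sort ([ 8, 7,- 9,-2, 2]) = [ - 9, - 2, 2,7,8]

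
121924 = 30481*4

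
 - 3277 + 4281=1004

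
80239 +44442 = 124681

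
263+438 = 701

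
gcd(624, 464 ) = 16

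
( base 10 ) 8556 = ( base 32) 8bc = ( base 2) 10000101101100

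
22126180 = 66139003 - 44012823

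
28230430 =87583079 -59352649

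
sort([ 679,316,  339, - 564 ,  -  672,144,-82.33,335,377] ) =[ - 672, - 564, - 82.33  ,  144,316,335, 339,377,  679] 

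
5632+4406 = 10038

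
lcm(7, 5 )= 35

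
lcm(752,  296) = 27824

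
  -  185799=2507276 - 2693075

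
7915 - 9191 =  - 1276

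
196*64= 12544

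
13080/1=13080=13080.00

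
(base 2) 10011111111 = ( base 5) 20104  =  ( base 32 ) 17v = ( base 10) 1279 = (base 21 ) 2IJ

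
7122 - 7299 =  - 177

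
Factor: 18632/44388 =34/81= 2^1*3^(-4 )* 17^1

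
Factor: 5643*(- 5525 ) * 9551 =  - 297777018825=- 3^3 * 5^2*11^1*13^1*17^1*19^1*9551^1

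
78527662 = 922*85171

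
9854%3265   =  59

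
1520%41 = 3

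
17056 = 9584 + 7472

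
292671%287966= 4705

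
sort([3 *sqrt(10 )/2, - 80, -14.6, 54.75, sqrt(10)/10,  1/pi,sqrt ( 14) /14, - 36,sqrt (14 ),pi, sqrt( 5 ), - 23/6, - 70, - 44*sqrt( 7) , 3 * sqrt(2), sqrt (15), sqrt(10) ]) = [ - 44*sqrt(7), - 80,-70, - 36, - 14.6 , - 23/6,sqrt(14) /14, sqrt( 10)/10, 1/pi, sqrt(5 ),  pi, sqrt(10),  sqrt(14 ), sqrt ( 15 ) , 3*sqrt(2), 3 * sqrt(10 )/2, 54.75] 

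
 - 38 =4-42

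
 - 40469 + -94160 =  -  134629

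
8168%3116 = 1936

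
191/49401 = 191/49401=0.00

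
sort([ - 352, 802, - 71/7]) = [ - 352, - 71/7, 802]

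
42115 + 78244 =120359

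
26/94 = 13/47 = 0.28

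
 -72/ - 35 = 72/35=2.06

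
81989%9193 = 8445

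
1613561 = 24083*67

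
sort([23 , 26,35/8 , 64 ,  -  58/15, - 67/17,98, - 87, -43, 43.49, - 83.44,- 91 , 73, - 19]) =[- 91, - 87,-83.44,- 43 , - 19, - 67/17, - 58/15, 35/8, 23,26 , 43.49, 64, 73, 98 ] 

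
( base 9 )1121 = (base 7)2263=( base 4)30331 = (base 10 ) 829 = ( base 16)33D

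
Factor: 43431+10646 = 54077=17^1*3181^1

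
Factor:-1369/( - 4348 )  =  2^( - 2)*37^2*1087^(-1 ) 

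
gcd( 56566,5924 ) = 2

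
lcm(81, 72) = 648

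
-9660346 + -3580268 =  - 13240614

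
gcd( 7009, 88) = 1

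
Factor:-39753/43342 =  - 2^(-1)*3^2*7^1*13^( - 1) * 631^1*1667^(-1) 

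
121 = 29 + 92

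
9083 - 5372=3711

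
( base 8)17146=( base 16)1e66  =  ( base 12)4606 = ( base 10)7782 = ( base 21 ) hdc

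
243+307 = 550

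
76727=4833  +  71894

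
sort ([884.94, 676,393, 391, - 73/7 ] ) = [-73/7 , 391,393,676, 884.94 ] 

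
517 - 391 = 126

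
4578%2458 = 2120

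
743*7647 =5681721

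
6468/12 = 539 = 539.00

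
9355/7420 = 1 + 387/1484 =1.26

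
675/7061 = 675/7061 = 0.10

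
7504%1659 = 868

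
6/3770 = 3/1885 = 0.00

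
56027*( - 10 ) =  - 560270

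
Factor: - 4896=-2^5 * 3^2*17^1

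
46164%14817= 1713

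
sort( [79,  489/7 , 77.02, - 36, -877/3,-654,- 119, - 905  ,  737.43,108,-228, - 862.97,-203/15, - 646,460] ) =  [ - 905, - 862.97,-654, - 646, - 877/3,-228, - 119,-36, - 203/15,489/7,77.02 , 79, 108,460,  737.43 ]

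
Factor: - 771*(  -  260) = 2^2*3^1*5^1*13^1*257^1  =  200460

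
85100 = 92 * 925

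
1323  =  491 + 832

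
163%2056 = 163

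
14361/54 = 265  +  17/18 = 265.94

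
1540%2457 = 1540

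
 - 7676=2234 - 9910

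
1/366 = 1/366= 0.00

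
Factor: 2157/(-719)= -3 = - 3^1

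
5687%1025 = 562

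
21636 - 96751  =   - 75115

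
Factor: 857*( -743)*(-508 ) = 2^2*127^1 * 743^1*857^1  =  323469508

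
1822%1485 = 337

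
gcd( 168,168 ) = 168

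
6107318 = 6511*938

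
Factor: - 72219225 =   -  3^1*5^2*13^1*74071^1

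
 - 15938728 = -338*47156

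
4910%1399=713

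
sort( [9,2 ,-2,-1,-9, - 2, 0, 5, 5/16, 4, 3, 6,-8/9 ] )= [  -  9 , - 2, - 2, - 1 ,-8/9, 0, 5/16,2,3, 4, 5, 6, 9 ]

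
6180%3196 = 2984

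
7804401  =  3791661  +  4012740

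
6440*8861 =57064840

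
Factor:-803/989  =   -11^1*23^(-1 )* 43^( - 1)  *73^1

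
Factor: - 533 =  - 13^1*41^1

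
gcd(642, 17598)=6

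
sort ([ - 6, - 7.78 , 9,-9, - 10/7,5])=[ - 9, - 7.78, - 6, - 10/7, 5, 9 ]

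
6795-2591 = 4204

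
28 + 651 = 679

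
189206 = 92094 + 97112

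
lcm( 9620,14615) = 759980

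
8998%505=413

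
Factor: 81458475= 3^1*5^2*7^1 * 17^1*9127^1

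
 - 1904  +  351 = - 1553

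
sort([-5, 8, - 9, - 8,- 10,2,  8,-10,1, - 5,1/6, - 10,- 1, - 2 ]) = [ - 10,-10, - 10,-9, - 8, - 5, - 5,-2, - 1, 1/6,1, 2, 8, 8]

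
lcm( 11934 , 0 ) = 0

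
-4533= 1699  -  6232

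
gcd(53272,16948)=4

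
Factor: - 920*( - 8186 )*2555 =2^4*5^2*7^1*23^1*73^1*4093^1 = 19242011600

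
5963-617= 5346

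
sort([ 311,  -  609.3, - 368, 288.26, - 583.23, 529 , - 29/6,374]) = [  -  609.3,-583.23 ,-368,-29/6,288.26, 311,374,529]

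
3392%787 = 244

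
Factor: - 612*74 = -45288 = -  2^3*3^2*17^1  *  37^1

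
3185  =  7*455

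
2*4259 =8518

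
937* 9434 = 8839658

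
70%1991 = 70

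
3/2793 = 1/931 =0.00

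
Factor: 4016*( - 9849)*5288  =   - 209159352192= -2^7 * 3^1 * 7^2*67^1 * 251^1*661^1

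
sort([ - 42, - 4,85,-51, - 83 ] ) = [-83,-51, - 42, - 4, 85 ]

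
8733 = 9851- 1118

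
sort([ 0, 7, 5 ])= [ 0,5, 7]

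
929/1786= 929/1786 = 0.52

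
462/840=11/20 = 0.55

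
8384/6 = 4192/3 = 1397.33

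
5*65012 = 325060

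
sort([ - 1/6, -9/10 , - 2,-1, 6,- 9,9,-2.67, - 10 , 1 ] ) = [-10, - 9 ,-2.67,- 2, -1, - 9/10,- 1/6,1,  6,9 ]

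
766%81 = 37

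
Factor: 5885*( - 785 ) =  - 4619725  =  -5^2*11^1*107^1*157^1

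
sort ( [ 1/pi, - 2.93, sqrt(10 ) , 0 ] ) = [ - 2.93, 0,  1/pi, sqrt(10 ) ] 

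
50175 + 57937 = 108112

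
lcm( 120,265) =6360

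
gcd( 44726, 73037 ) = 1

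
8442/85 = 8442/85 = 99.32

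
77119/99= 778+97/99 =778.98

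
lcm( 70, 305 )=4270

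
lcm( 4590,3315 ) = 59670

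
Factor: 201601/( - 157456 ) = -2^(  -  4)*13^ ( - 1 )*449^2*757^ (-1 ) 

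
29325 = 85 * 345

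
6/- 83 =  - 1 + 77/83= - 0.07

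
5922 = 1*5922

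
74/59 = 1 +15/59 = 1.25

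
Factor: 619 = 619^1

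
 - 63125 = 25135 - 88260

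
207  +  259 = 466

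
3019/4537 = 3019/4537 =0.67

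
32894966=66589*494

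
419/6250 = 419/6250= 0.07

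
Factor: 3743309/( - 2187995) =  - 5^( - 1 )*37^(-1)*11827^( - 1 ) * 3743309^1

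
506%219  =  68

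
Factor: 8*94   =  2^4*47^1 = 752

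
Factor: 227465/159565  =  67/47 = 47^(-1 )*67^1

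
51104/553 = 51104/553 = 92.41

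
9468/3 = 3156 = 3156.00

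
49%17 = 15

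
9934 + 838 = 10772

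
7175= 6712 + 463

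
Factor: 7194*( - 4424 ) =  - 31826256 = - 2^4*3^1*7^1*11^1*79^1*109^1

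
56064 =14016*4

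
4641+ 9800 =14441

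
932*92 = 85744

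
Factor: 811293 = 3^1*7^2*5519^1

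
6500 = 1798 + 4702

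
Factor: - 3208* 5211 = -2^3*3^3*193^1*401^1 = - 16716888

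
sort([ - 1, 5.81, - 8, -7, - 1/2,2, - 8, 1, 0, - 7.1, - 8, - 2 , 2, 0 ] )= [  -  8, - 8,-8,-7.1, - 7,- 2, - 1, - 1/2,  0,0,1,2, 2,5.81]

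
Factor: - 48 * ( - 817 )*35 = 2^4*3^1*5^1*7^1 * 19^1 * 43^1 = 1372560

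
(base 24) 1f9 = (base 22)1KL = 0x3B1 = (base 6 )4213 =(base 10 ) 945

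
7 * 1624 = 11368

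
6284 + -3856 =2428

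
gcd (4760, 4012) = 68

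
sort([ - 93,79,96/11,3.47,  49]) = [ -93,3.47, 96/11 , 49,79 ]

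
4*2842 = 11368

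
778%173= 86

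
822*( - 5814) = -4779108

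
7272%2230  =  582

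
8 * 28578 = 228624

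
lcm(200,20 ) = 200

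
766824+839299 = 1606123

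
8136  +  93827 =101963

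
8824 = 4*2206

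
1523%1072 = 451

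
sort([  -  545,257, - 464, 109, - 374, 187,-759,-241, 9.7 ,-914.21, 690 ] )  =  [  -  914.21, - 759,-545, - 464, - 374, - 241,9.7,109, 187, 257 , 690 ] 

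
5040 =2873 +2167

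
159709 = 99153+60556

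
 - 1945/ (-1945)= 1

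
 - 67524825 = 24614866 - 92139691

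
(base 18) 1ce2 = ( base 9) 14612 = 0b10011011110110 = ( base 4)2123312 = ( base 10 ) 9974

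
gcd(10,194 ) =2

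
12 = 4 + 8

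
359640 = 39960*9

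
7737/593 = 13 + 28/593  =  13.05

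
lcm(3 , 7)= 21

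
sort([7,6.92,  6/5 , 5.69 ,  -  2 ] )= [ - 2, 6/5, 5.69,6.92 , 7 ]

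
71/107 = 71/107 =0.66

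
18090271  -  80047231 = -61956960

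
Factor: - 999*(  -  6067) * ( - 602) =  -  2^1*3^3 *7^1*37^1*43^1*6067^1 = -3648681666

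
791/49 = 16 + 1/7 = 16.14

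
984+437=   1421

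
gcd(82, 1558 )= 82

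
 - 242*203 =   -  49126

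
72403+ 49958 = 122361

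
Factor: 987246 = 2^1*3^2 * 13^1*4219^1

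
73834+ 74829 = 148663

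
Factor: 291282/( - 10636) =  - 2^ ( - 1 )*3^1*43^1*1129^1*2659^(-1) = - 145641/5318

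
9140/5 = 1828  =  1828.00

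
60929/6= 10154 + 5/6= 10154.83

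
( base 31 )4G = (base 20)70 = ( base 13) aa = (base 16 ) 8C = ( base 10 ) 140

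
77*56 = 4312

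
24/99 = 8/33 =0.24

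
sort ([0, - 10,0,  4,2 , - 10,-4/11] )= [ - 10, - 10, -4/11,0,  0,2, 4 ] 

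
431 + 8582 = 9013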